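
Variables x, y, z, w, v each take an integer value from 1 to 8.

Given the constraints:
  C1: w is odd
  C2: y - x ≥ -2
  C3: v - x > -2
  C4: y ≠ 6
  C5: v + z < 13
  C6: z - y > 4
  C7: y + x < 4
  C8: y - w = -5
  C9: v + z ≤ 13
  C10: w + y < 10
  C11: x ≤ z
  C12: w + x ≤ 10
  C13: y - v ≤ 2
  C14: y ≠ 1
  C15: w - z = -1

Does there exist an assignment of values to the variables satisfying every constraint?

The assignment x = 1, y = 2, z = 8, w = 7, v = 2 works:
  constraint 2 holds since y - x = 1.
  constraint 3 holds since v - x = 1.
The rest check out directly.

Satisfiable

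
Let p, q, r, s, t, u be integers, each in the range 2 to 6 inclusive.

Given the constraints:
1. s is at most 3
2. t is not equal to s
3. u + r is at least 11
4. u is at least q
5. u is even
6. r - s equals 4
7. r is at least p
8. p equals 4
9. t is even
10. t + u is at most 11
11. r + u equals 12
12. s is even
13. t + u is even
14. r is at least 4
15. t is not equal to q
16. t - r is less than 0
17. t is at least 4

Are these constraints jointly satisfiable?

Try p = 4, q = 2, r = 6, s = 2, t = 4, u = 6.
Check constraint 3: u + r = 12; constraint 6: r - s = 4. The remaining constraints are straightforward to verify.

Satisfiable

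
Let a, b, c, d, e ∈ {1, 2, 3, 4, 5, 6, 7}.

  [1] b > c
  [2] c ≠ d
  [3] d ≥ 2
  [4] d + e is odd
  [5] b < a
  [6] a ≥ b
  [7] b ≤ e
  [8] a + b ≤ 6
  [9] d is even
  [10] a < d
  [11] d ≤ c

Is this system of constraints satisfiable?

Constraints 1, 5, 10, and 11 give a < d, d ≤ c, c < b, b < a. Chaining: a < d ≤ c < b < a, which forces a < a — impossible.

Unsatisfiable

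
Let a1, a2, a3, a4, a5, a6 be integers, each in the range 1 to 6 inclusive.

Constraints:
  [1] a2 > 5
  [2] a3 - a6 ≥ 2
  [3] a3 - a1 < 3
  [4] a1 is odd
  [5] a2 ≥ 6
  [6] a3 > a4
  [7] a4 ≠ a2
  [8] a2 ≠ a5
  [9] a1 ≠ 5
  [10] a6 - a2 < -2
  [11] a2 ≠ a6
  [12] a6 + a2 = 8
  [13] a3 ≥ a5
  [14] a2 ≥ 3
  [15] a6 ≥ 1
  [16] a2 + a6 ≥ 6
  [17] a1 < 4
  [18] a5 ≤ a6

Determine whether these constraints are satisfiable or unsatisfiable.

Setting (a1, a2, a3, a4, a5, a6) = (3, 6, 5, 1, 2, 2) satisfies everything: constraint 2: a3 - a6 = 3; constraint 3: a3 - a1 = 2, and the others follow.

Satisfiable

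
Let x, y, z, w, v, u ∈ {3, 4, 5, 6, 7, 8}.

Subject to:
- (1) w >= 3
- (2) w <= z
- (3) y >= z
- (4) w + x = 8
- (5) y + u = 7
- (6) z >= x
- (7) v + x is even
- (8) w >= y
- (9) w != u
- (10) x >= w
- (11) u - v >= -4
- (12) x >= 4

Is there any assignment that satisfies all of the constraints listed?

Satisfiable

The assignment x = 4, y = 4, z = 4, w = 4, v = 6, u = 3 works:
  constraint 4 holds since w + x = 8.
  constraint 5 holds since y + u = 7.
The rest check out directly.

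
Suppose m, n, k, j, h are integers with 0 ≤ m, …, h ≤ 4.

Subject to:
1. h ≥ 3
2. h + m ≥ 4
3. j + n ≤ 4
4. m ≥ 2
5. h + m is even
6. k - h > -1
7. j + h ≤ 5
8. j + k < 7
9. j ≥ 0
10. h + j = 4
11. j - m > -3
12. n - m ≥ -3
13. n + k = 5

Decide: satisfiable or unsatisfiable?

Satisfiable

Setting (m, n, k, j, h) = (2, 1, 4, 0, 4) satisfies everything: constraint 2: h + m = 6; constraint 3: j + n = 1; constraint 6: k - h = 0, and the others follow.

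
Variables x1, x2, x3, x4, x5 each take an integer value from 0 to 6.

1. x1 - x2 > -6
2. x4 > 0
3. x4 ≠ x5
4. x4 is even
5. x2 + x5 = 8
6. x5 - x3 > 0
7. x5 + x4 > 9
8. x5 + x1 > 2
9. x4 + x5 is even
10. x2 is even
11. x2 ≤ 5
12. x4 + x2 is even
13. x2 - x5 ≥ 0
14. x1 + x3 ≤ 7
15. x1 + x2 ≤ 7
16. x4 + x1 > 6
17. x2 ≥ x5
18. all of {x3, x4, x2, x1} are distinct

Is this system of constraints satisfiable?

Try x1 = 1, x2 = 4, x3 = 3, x4 = 6, x5 = 4.
Check constraint 1: x1 - x2 = -3; constraint 5: x2 + x5 = 8; constraint 6: x5 - x3 = 1. The remaining constraints are straightforward to verify.

Satisfiable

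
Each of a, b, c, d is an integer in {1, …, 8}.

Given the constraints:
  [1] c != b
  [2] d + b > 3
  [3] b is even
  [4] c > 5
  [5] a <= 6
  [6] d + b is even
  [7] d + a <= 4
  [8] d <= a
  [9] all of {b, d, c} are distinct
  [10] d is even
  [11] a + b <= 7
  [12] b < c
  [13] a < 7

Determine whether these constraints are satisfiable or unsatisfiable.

Satisfiable

The assignment a = 2, b = 4, c = 6, d = 2 works:
  constraint 2 holds since d + b = 6.
  constraint 7 holds since d + a = 4.
  constraint 11 holds since a + b = 6.
The rest check out directly.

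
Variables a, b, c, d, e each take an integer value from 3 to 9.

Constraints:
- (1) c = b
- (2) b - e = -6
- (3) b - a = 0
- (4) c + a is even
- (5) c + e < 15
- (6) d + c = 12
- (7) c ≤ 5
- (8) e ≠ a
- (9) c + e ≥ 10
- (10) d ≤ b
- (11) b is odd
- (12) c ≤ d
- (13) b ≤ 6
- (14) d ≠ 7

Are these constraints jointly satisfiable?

Unsatisfiable

From constraints 10 and 13: d ≤ b ≤ 6. From constraint 7: c ≤ 5. Hence d + c ≤ 11. But constraint 6 requires d + c = 12, and 12 > 11. Contradiction.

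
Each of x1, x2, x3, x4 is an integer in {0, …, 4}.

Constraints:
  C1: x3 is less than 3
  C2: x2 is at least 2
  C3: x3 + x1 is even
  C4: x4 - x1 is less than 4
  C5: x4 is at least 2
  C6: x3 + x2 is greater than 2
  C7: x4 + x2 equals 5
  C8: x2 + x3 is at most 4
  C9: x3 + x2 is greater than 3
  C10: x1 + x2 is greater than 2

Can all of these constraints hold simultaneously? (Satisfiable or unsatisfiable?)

Satisfiable

The assignment x1 = 1, x2 = 3, x3 = 1, x4 = 2 works:
  constraint 4 holds since x4 - x1 = 1.
  constraint 6 holds since x3 + x2 = 4.
The rest check out directly.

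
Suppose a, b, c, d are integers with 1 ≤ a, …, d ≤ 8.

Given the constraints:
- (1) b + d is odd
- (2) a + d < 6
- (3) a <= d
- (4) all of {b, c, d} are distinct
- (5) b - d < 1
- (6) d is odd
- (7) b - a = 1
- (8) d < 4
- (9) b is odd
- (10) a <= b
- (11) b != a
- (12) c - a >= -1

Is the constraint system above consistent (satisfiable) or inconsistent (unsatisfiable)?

Unsatisfiable

Constraint 9 makes b odd and constraint 6 makes d odd, so b + d must be even. Constraint 1 says b + d is odd — contradiction.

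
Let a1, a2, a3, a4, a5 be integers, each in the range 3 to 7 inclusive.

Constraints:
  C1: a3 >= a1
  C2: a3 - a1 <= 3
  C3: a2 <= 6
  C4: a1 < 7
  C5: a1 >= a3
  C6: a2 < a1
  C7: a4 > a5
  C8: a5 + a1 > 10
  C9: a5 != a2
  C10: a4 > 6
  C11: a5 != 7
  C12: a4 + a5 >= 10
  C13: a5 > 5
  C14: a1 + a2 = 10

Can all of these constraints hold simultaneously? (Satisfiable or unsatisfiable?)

Setting (a1, a2, a3, a4, a5) = (6, 4, 6, 7, 6) satisfies everything: constraint 2: a3 - a1 = 0; constraint 8: a5 + a1 = 12, and the others follow.

Satisfiable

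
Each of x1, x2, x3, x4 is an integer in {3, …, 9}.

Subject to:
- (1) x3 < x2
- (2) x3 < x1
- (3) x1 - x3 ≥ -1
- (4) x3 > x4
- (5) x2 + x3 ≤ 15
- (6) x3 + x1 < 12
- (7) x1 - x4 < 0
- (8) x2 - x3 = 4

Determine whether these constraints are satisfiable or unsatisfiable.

Constraints 2, 4, and 7 give x1 < x4, x4 < x3, x3 < x1. Chaining: x1 < x4 < x3 < x1, which forces x1 < x1 — impossible.

Unsatisfiable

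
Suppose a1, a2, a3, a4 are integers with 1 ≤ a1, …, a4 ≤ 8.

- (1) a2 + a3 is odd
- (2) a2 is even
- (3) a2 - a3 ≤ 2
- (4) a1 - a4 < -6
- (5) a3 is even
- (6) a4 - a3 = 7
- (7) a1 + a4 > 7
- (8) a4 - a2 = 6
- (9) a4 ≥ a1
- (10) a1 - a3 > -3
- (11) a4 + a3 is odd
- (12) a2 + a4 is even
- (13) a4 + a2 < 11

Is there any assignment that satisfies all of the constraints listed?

Unsatisfiable

Constraint 2 makes a2 even and constraint 5 makes a3 even, so a2 + a3 must be even. Constraint 1 says a2 + a3 is odd — contradiction.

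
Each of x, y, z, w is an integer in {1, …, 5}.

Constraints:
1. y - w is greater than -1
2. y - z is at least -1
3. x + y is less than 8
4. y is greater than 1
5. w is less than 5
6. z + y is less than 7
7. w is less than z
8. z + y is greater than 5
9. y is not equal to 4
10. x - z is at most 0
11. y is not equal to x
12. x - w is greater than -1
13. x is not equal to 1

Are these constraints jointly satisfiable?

Satisfiable

Try x = 2, y = 3, z = 3, w = 1.
Check constraint 1: y - w = 2; constraint 2: y - z = 0; constraint 3: x + y = 5. The remaining constraints are straightforward to verify.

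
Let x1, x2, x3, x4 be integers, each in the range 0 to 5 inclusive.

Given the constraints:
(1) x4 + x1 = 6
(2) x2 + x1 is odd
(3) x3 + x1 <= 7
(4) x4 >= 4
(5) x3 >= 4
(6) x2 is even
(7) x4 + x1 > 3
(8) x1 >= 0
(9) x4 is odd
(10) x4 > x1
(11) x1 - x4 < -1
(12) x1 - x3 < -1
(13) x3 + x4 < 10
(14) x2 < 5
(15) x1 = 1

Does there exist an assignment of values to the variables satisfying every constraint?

Take x1 = 1, x2 = 4, x3 = 4, x4 = 5. Then constraint 1: x4 + x1 = 6; constraint 3: x3 + x1 = 5; constraint 7: x4 + x1 = 6, and every other listed constraint is also met.

Satisfiable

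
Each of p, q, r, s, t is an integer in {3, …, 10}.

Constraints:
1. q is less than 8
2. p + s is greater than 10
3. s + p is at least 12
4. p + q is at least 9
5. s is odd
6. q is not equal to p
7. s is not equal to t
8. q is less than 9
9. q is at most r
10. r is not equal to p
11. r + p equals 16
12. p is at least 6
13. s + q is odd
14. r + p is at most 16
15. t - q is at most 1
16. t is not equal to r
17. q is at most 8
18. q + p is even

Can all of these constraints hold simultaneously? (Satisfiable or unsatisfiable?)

Satisfiable

One satisfying assignment is p = 6, q = 4, r = 10, s = 7, t = 4.
For the less obvious constraints — constraint 2: p + s = 13; constraint 3: s + p = 13; constraint 4: p + q = 10 — and the others hold by inspection.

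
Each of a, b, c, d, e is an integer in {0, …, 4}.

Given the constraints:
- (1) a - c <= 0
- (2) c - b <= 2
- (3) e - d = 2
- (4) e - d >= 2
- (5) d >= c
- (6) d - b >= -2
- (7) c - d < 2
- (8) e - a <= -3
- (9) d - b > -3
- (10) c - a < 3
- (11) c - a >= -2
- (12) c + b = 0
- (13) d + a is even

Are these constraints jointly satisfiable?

Constraints 1, 2, 4, 6, and 8 give e − d ≥ 2, d − b ≥ -2, b − c ≥ -2, c − a ≥ 0, a − e ≥ 3.
Adding all 5 inequalities: the left sides telescope to 0, and the right sides sum to 2 + (-2) + (-2) + 0 + 3 = 1. So 0 ≥ 1, which is false.

Unsatisfiable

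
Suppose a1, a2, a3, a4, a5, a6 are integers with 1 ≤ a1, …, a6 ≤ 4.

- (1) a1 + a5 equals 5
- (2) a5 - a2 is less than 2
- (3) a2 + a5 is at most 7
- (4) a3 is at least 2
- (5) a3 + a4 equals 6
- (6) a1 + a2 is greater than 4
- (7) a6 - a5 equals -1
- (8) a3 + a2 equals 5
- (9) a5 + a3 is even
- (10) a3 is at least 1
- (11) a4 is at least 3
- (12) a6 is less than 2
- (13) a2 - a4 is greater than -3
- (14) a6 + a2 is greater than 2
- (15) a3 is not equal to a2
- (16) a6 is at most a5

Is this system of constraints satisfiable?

The assignment a1 = 3, a2 = 3, a3 = 2, a4 = 4, a5 = 2, a6 = 1 works:
  constraint 1 holds since a1 + a5 = 5.
  constraint 2 holds since a5 - a2 = -1.
The rest check out directly.

Satisfiable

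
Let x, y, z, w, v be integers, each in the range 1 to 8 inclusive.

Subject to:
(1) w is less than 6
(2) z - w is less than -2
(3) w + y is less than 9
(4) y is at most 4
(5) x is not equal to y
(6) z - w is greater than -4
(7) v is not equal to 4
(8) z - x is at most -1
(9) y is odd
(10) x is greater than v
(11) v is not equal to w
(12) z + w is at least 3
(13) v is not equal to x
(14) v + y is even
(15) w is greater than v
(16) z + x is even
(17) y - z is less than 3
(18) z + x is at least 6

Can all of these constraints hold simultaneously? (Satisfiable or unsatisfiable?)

Setting (x, y, z, w, v) = (5, 3, 1, 4, 1) satisfies everything: constraint 2: z - w = -3; constraint 3: w + y = 7, and the others follow.

Satisfiable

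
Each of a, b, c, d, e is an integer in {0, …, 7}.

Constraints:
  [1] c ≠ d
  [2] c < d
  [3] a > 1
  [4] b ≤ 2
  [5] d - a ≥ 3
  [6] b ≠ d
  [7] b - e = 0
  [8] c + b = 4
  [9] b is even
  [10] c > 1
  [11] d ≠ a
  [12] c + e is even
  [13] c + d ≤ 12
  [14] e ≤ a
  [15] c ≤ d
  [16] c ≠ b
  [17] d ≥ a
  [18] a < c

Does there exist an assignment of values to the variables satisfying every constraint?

Satisfiable

One satisfying assignment is a = 2, b = 0, c = 4, d = 6, e = 0.
For the less obvious constraints — constraint 5: d - a = 4; constraint 7: b - e = 0 — and the others hold by inspection.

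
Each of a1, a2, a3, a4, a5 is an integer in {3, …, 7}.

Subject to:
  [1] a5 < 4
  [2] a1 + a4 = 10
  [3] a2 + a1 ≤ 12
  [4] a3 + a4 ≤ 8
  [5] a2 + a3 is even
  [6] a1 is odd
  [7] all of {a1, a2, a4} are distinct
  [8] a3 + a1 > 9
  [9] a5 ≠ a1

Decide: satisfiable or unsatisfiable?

Satisfiable

The assignment a1 = 7, a2 = 4, a3 = 4, a4 = 3, a5 = 3 works:
  constraint 2 holds since a1 + a4 = 10.
  constraint 3 holds since a2 + a1 = 11.
  constraint 4 holds since a3 + a4 = 7.
The rest check out directly.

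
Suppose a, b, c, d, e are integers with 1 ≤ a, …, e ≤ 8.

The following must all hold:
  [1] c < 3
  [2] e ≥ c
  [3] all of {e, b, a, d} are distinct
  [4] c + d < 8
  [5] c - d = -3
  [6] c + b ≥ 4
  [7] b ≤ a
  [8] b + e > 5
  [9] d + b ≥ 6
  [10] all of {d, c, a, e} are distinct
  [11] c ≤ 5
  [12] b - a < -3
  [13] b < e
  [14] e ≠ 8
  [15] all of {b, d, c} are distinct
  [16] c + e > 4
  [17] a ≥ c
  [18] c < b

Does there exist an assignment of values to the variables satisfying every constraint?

Setting (a, b, c, d, e) = (7, 3, 1, 4, 5) satisfies everything: constraint 4: c + d = 5; constraint 5: c - d = -3; constraint 6: c + b = 4, and the others follow.

Satisfiable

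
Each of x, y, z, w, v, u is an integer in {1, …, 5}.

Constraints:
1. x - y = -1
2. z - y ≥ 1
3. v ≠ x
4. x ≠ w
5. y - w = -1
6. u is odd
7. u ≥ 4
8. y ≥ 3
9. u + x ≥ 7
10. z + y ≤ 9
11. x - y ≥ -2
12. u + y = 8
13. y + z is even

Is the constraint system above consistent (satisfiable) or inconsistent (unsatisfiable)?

Satisfiable

Take x = 2, y = 3, z = 5, w = 4, v = 1, u = 5. Then constraint 1: x - y = -1; constraint 2: z - y = 2, and every other listed constraint is also met.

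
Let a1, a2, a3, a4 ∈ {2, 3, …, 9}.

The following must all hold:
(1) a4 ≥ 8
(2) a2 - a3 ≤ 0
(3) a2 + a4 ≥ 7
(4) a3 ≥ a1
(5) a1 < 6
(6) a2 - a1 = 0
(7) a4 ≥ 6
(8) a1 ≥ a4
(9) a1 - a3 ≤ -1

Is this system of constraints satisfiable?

From constraints 1 and 8: a1 ≥ a4 and a4 ≥ 8, so a1 ≥ 8. From constraint 5: a1 ≤ 5. But 5 < 8, so no value of a1 works.

Unsatisfiable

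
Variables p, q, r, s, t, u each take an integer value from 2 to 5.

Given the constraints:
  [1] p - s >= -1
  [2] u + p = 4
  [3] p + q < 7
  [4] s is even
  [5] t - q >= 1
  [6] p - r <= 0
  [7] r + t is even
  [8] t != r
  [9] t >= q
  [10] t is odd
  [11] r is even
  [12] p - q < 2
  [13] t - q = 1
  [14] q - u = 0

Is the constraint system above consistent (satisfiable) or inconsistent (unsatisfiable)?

Unsatisfiable

Constraint 11 makes r even and constraint 10 makes t odd, so r + t must be odd. Constraint 7 says r + t is even — contradiction.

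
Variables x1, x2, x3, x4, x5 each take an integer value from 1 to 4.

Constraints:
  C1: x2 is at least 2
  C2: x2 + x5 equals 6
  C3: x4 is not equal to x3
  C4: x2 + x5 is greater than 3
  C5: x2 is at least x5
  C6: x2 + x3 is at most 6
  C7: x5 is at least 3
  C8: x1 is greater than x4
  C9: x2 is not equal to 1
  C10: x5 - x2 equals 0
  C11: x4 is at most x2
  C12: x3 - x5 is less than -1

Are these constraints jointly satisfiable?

The assignment x1 = 4, x2 = 3, x3 = 1, x4 = 3, x5 = 3 works:
  constraint 2 holds since x2 + x5 = 6.
  constraint 4 holds since x2 + x5 = 6.
  constraint 6 holds since x2 + x3 = 4.
The rest check out directly.

Satisfiable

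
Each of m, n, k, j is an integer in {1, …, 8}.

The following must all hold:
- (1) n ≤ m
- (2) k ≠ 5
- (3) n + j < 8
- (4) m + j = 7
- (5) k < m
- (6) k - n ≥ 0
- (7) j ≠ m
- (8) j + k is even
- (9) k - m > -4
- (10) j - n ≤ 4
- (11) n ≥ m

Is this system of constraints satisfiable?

Constraints 5, 6, and 11 give m ≤ n, n ≤ k, k < m. Chaining: m ≤ n ≤ k < m, which forces m < m — impossible.

Unsatisfiable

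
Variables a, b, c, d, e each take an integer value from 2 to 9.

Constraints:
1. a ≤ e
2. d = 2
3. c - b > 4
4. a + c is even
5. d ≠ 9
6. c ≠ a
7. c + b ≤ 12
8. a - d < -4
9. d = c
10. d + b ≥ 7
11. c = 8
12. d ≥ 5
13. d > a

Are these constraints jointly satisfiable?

Unsatisfiable

Constraint 2 fixes d = 2 and constraint 11 fixes c = 8, but constraint 9 requires d = c. Since 2 ≠ 8, contradiction.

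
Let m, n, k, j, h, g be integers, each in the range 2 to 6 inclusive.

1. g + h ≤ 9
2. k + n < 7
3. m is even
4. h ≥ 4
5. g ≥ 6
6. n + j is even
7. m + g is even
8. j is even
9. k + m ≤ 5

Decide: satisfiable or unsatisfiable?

Unsatisfiable

From constraint 5: g ≥ 6. From constraint 4: h ≥ 4. Hence g + h ≥ 10. But constraint 1 requires g + h ≤ 9, and 9 < 10. Contradiction.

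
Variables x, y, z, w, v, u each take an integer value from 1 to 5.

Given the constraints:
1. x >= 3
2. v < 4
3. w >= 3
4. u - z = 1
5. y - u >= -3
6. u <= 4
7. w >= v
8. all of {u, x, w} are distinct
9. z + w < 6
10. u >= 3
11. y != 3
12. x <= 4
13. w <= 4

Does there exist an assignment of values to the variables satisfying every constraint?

Constraints 1, 3, 6, 10, 12, and 13 confine each of u, x, w to the 2 values {3, 4}.
Constraint 8 requires all 3 of them to be distinct, but only 2 values are available — impossible by the pigeonhole principle.

Unsatisfiable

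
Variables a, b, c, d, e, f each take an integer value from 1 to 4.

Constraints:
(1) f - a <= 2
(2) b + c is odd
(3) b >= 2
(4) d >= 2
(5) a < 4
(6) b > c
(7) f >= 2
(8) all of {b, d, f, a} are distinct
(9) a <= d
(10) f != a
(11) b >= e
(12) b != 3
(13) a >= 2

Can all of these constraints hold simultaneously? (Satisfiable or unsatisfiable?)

Unsatisfiable

Constraints 3, 4, 7, and 13 confine each of b, d, f, a to the 3 values {2, …, 4} (the domain already gives each ≤ 4).
Constraint 8 requires all 4 of them to be distinct, but only 3 values are available — impossible by the pigeonhole principle.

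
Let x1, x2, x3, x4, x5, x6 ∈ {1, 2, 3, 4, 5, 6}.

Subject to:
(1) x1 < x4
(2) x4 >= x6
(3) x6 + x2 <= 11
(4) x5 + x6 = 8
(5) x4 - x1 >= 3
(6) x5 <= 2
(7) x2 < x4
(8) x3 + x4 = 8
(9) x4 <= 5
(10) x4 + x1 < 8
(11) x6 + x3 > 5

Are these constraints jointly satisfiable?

From constraint 6: x5 ≤ 2. From constraints 2 and 9: x6 ≤ x4 ≤ 5. Hence x5 + x6 ≤ 7. But constraint 4 requires x5 + x6 = 8, and 8 > 7. Contradiction.

Unsatisfiable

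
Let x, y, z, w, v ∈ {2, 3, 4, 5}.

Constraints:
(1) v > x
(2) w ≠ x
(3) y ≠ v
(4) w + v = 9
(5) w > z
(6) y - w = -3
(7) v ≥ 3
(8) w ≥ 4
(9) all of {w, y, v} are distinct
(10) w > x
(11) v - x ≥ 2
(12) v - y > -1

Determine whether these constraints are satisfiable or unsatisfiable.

Satisfiable

One satisfying assignment is x = 2, y = 2, z = 3, w = 5, v = 4.
For the less obvious constraints — constraint 4: w + v = 9; constraint 6: y - w = -3 — and the others hold by inspection.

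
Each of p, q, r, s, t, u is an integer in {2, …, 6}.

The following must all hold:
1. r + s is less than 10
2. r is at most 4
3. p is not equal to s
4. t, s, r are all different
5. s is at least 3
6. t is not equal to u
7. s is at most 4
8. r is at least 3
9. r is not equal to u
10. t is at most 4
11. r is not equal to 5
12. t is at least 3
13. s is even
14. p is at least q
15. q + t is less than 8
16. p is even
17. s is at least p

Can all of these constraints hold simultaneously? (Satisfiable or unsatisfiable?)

Constraints 2, 5, 7, 8, 10, and 12 confine each of t, s, r to the 2 values {3, 4}.
Constraint 4 requires all 3 of them to be distinct, but only 2 values are available — impossible by the pigeonhole principle.

Unsatisfiable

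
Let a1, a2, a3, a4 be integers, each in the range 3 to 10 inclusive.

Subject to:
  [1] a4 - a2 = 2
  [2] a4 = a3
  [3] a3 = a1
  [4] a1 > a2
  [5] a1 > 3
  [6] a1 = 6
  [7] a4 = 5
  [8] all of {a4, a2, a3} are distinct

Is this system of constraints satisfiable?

Constraint 7 fixes a4 = 5 and constraint 6 fixes a1 = 6. Constraints 2 and 3 give a4 = a3 = a1, so a4 = a1. But 5 ≠ 6 — contradiction.

Unsatisfiable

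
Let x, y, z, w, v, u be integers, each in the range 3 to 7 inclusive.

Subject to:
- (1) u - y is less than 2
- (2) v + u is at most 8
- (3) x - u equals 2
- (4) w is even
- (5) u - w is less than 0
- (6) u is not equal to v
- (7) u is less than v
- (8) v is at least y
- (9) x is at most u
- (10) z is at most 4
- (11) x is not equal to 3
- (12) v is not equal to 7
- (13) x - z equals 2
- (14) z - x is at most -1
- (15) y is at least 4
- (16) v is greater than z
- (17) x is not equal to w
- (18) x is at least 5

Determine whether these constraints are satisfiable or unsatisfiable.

Unsatisfiable

From constraints 8 and 15: v ≥ y ≥ 4. From constraints 9 and 18: u ≥ x ≥ 5. Hence v + u ≥ 9. But constraint 2 requires v + u ≤ 8, and 8 < 9. Contradiction.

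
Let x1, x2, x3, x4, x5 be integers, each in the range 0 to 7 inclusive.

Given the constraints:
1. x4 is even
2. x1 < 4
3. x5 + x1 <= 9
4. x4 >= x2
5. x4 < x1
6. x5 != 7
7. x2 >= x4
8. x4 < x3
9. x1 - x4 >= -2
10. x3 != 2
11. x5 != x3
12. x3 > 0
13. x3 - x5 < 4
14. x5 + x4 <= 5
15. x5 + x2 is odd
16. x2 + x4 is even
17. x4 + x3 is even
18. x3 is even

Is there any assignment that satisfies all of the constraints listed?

Try x1 = 3, x2 = 2, x3 = 4, x4 = 2, x5 = 3.
Check constraint 3: x5 + x1 = 6; constraint 9: x1 - x4 = 1. The remaining constraints are straightforward to verify.

Satisfiable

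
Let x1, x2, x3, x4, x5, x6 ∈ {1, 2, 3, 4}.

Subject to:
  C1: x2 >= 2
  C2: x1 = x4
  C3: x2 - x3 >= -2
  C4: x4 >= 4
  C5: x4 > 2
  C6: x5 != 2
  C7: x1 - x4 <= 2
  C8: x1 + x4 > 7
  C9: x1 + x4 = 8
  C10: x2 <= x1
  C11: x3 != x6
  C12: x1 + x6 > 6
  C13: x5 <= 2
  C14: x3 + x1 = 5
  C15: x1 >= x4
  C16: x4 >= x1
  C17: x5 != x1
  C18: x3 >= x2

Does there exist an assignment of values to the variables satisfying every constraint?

From constraints 1 and 18: x3 ≥ x2 ≥ 2. From constraints 4 and 15: x1 ≥ x4 ≥ 4. Hence x3 + x1 ≥ 6. But constraint 14 requires x3 + x1 = 5, and 5 < 6. Contradiction.

Unsatisfiable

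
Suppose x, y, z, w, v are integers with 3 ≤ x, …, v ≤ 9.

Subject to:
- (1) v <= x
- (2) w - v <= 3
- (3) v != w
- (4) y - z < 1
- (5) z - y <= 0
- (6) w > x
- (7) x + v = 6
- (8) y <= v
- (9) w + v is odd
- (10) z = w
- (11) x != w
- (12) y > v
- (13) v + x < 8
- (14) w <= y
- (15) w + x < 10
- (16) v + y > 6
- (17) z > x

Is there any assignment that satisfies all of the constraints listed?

Unsatisfiable

Constraints 1, 5, 8, and 17 give y ≤ v, v ≤ x, x < z, z ≤ y. Chaining: y ≤ v ≤ x < z ≤ y, which forces y < y — impossible.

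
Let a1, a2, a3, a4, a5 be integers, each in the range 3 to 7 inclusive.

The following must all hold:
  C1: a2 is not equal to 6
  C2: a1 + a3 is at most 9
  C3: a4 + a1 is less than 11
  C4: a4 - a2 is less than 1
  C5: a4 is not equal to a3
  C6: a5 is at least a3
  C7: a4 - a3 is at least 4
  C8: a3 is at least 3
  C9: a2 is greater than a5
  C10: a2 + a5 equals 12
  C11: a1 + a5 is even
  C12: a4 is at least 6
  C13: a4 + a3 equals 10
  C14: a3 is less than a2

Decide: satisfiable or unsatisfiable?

The assignment a1 = 3, a2 = 7, a3 = 3, a4 = 7, a5 = 5 works:
  constraint 2 holds since a1 + a3 = 6.
  constraint 3 holds since a4 + a1 = 10.
  constraint 4 holds since a4 - a2 = 0.
The rest check out directly.

Satisfiable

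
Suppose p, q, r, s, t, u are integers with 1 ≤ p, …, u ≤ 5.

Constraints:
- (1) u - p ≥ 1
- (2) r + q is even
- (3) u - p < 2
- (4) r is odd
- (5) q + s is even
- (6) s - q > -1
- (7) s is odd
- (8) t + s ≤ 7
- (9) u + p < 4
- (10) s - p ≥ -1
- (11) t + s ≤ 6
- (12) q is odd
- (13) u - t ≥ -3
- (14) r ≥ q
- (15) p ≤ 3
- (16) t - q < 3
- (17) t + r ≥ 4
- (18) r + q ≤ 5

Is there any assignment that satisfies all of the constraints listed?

Satisfiable

One satisfying assignment is p = 1, q = 1, r = 3, s = 3, t = 2, u = 2.
For the less obvious constraints — constraint 1: u - p = 1; constraint 3: u - p = 1; constraint 6: s - q = 2 — and the others hold by inspection.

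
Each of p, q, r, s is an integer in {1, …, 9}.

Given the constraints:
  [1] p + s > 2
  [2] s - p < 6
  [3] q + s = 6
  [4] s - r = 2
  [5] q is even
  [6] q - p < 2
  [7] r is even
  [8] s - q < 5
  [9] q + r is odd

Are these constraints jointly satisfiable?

Constraint 5 makes q even and constraint 7 makes r even, so q + r must be even. Constraint 9 says q + r is odd — contradiction.

Unsatisfiable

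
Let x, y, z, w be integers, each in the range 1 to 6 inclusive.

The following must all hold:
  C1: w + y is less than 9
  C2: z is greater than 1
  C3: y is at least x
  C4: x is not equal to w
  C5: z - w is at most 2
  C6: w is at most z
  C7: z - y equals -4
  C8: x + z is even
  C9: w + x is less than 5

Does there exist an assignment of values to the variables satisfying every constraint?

Try x = 2, y = 6, z = 2, w = 1.
Check constraint 1: w + y = 7; constraint 5: z - w = 1; constraint 7: z - y = -4. The remaining constraints are straightforward to verify.

Satisfiable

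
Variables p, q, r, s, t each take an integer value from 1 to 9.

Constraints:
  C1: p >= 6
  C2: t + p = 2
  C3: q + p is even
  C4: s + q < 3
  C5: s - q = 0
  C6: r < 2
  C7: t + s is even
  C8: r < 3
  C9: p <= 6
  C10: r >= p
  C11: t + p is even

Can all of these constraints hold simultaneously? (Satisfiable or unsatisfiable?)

Unsatisfiable

From constraints 1 and 10: r ≥ p and p ≥ 6, so r ≥ 6. From constraint 8: r ≤ 2. But 2 < 6, so no value of r works.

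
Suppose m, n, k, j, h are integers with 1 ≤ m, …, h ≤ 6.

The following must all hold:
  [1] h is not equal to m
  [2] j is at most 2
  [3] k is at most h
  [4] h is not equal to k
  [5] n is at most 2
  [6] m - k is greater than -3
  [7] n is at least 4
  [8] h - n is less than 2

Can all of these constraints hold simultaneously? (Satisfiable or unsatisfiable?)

Unsatisfiable

From constraint 7: n ≥ 4. From constraint 5: n ≤ 2. But 2 < 4, so no value of n works.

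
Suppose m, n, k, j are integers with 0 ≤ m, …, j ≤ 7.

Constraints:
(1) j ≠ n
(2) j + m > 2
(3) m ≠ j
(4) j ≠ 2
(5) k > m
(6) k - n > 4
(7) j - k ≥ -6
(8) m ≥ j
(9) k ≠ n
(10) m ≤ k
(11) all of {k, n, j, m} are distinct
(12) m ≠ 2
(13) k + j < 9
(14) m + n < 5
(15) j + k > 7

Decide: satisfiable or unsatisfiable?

The assignment m = 3, n = 0, k = 7, j = 1 works:
  constraint 2 holds since j + m = 4.
  constraint 6 holds since k - n = 7.
The rest check out directly.

Satisfiable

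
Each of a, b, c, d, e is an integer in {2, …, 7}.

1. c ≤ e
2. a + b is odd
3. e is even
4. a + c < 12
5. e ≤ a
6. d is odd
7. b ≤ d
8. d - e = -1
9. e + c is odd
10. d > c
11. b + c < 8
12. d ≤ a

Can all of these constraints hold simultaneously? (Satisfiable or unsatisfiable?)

Satisfiable

Try a = 7, b = 2, c = 3, d = 5, e = 6.
Check constraint 4: a + c = 10; constraint 8: d - e = -1; constraint 11: b + c = 5. The remaining constraints are straightforward to verify.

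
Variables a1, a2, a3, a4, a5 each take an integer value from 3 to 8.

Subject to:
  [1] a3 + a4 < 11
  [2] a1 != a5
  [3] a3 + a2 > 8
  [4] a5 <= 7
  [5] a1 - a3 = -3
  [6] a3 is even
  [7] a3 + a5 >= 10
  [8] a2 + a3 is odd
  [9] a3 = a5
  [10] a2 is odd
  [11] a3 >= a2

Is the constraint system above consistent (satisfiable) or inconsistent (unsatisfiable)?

Try a1 = 3, a2 = 5, a3 = 6, a4 = 3, a5 = 6.
Check constraint 1: a3 + a4 = 9; constraint 3: a3 + a2 = 11; constraint 5: a1 - a3 = -3. The remaining constraints are straightforward to verify.

Satisfiable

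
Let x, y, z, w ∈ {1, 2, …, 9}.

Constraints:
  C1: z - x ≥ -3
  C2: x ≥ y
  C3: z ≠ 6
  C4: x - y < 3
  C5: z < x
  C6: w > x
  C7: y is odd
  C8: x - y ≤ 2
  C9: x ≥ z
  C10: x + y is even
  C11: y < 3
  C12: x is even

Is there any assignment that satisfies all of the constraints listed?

Constraint 12 makes x even and constraint 7 makes y odd, so x + y must be odd. Constraint 10 says x + y is even — contradiction.

Unsatisfiable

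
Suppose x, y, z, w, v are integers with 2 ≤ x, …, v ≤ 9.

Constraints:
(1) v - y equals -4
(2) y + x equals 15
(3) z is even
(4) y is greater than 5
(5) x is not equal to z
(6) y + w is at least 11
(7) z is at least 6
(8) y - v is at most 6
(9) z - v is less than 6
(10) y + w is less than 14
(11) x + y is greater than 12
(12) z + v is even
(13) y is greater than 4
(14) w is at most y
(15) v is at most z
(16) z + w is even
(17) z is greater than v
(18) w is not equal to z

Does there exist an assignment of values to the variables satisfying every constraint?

Satisfiable

Take x = 7, y = 8, z = 8, w = 4, v = 4. Then constraint 1: v - y = -4; constraint 2: y + x = 15, and every other listed constraint is also met.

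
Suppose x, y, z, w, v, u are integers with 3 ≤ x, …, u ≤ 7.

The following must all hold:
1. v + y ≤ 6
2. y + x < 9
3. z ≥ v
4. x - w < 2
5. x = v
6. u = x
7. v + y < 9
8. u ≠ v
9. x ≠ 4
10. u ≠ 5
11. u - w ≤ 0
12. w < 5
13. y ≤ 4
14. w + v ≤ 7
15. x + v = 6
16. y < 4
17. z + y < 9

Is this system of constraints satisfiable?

Unsatisfiable

From constraints 5 and 6, u = x = v, so u = v. But constraint 8 says u ≠ v. Contradiction.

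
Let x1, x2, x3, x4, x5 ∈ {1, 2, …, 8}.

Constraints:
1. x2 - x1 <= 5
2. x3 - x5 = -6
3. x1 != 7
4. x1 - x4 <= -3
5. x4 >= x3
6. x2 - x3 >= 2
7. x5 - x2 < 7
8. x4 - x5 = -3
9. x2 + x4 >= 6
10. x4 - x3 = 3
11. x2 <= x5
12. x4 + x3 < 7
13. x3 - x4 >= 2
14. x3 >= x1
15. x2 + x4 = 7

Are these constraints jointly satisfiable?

Unsatisfiable

Constraints 1, 4, 6, and 13 give x4 − x1 ≥ 3, x1 − x2 ≥ -5, x2 − x3 ≥ 2, x3 − x4 ≥ 2.
Adding all 4 inequalities: the left sides telescope to 0, and the right sides sum to 3 + (-5) + 2 + 2 = 2. So 0 ≥ 2, which is false.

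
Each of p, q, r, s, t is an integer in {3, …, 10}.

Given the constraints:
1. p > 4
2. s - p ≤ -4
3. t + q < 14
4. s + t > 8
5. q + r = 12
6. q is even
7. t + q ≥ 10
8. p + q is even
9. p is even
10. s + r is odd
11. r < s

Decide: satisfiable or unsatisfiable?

Satisfiable

One satisfying assignment is p = 10, q = 8, r = 4, s = 5, t = 5.
For the less obvious constraints — constraint 2: s - p = -5; constraint 3: t + q = 13 — and the others hold by inspection.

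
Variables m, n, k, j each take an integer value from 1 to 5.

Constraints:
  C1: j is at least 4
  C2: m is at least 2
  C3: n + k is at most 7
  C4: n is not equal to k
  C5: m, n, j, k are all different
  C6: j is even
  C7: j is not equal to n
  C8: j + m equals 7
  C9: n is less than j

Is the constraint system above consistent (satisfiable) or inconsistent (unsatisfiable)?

Setting (m, n, k, j) = (3, 1, 5, 4) satisfies everything: constraint 3: n + k = 6; constraint 8: j + m = 7, and the others follow.

Satisfiable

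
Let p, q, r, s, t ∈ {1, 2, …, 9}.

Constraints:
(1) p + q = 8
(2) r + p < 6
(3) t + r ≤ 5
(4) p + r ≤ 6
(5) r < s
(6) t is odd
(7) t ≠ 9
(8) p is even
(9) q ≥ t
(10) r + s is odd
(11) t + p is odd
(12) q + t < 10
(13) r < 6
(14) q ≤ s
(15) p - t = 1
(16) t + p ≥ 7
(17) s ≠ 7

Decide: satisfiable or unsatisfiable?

One satisfying assignment is p = 4, q = 4, r = 1, s = 6, t = 3.
For the less obvious constraints — constraint 1: p + q = 8; constraint 2: r + p = 5 — and the others hold by inspection.

Satisfiable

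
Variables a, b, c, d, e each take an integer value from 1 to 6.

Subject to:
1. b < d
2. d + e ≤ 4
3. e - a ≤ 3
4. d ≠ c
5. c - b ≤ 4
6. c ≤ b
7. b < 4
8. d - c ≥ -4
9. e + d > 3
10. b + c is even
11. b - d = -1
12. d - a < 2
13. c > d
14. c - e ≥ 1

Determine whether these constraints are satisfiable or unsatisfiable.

Constraints 1, 6, and 13 give c ≤ b, b < d, d < c. Chaining: c ≤ b < d < c, which forces c < c — impossible.

Unsatisfiable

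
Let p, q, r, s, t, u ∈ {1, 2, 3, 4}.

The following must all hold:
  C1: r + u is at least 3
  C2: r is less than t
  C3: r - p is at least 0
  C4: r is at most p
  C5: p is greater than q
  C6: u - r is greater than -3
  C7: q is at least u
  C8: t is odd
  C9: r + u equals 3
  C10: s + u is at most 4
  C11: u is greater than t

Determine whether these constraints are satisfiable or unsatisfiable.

Unsatisfiable

Constraints 2, 3, 5, 7, and 11 give t < u, u ≤ q, q < p, p ≤ r, r < t. Chaining: t < u ≤ q < p ≤ r < t, which forces t < t — impossible.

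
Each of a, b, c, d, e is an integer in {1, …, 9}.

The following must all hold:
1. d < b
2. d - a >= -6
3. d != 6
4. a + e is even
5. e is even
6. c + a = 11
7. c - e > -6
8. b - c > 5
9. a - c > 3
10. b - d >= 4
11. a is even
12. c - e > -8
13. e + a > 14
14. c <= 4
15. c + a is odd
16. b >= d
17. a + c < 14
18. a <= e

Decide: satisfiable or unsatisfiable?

Take a = 8, b = 9, c = 3, d = 3, e = 8. Then constraint 2: d - a = -5; constraint 6: c + a = 11; constraint 7: c - e = -5, and every other listed constraint is also met.

Satisfiable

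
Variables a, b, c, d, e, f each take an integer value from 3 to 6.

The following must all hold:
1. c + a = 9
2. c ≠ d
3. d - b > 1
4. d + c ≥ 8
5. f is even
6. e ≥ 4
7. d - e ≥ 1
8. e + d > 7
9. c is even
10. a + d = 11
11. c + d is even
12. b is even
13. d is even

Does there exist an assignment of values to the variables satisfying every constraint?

One satisfying assignment is a = 5, b = 4, c = 4, d = 6, e = 4, f = 4.
For the less obvious constraints — constraint 1: c + a = 9; constraint 3: d - b = 2 — and the others hold by inspection.

Satisfiable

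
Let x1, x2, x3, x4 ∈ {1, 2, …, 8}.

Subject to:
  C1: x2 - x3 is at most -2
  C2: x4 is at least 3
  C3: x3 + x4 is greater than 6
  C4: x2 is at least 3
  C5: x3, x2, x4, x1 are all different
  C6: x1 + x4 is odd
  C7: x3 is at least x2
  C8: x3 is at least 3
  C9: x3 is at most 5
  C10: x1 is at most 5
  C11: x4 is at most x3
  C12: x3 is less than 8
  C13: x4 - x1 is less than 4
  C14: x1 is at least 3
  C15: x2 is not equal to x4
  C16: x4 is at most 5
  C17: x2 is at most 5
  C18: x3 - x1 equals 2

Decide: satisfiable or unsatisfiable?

Unsatisfiable

Constraints 2, 4, 8, 9, 10, 14, 16, and 17 confine each of x3, x2, x4, x1 to the 3 values {3, …, 5}.
Constraint 5 requires all 4 of them to be distinct, but only 3 values are available — impossible by the pigeonhole principle.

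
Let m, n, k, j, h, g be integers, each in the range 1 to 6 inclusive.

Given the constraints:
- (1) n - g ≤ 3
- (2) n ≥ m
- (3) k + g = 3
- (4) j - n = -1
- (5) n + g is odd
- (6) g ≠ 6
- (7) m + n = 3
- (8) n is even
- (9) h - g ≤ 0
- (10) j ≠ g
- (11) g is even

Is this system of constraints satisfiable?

Constraint 8 makes n even and constraint 11 makes g even, so n + g must be even. Constraint 5 says n + g is odd — contradiction.

Unsatisfiable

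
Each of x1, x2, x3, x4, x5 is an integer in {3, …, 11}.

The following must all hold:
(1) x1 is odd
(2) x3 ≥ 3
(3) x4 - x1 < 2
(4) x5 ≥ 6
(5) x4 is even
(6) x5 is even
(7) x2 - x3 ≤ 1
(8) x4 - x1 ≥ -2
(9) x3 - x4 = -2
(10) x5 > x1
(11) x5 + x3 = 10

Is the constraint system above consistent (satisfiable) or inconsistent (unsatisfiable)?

The assignment x1 = 5, x2 = 5, x3 = 4, x4 = 6, x5 = 6 works:
  constraint 3 holds since x4 - x1 = 1.
  constraint 7 holds since x2 - x3 = 1.
The rest check out directly.

Satisfiable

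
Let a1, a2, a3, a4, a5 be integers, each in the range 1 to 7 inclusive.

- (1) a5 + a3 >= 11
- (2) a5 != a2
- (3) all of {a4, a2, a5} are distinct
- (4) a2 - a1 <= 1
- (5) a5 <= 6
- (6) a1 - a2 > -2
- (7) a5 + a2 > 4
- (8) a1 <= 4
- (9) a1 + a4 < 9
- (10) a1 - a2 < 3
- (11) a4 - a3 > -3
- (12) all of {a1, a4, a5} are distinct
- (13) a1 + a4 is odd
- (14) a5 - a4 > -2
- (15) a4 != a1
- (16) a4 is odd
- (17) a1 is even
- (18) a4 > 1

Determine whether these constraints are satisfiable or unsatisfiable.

One satisfying assignment is a1 = 2, a2 = 1, a3 = 5, a4 = 5, a5 = 6.
For the less obvious constraints — constraint 1: a5 + a3 = 11; constraint 4: a2 - a1 = -1 — and the others hold by inspection.

Satisfiable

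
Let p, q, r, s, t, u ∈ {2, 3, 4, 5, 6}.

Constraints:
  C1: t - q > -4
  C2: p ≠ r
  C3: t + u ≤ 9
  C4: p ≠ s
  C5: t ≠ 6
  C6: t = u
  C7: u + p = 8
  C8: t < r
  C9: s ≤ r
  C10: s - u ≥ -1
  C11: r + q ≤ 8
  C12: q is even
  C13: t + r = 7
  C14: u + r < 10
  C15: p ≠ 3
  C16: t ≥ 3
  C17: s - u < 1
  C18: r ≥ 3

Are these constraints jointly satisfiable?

Try p = 5, q = 4, r = 4, s = 3, t = 3, u = 3.
Check constraint 1: t - q = -1; constraint 3: t + u = 6; constraint 7: u + p = 8. The remaining constraints are straightforward to verify.

Satisfiable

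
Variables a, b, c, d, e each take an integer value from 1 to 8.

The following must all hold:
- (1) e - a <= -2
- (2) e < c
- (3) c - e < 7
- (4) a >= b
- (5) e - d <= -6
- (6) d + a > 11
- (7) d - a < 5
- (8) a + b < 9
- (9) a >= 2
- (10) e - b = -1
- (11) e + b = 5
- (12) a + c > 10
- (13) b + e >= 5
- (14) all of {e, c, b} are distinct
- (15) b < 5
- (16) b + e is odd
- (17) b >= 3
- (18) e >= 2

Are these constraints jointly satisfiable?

Satisfiable

Setting (a, b, c, d, e) = (5, 3, 8, 8, 2) satisfies everything: constraint 1: e - a = -3; constraint 3: c - e = 6; constraint 5: e - d = -6, and the others follow.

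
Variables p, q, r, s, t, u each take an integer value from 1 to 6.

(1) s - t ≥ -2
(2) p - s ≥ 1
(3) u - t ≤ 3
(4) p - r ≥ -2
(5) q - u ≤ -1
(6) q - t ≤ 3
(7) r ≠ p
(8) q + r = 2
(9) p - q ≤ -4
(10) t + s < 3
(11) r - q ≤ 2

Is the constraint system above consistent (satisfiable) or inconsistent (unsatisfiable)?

Constraints 1, 2, 3, 5, and 9 give q − p ≥ 4, p − s ≥ 1, s − t ≥ -2, t − u ≥ -3, u − q ≥ 1.
Adding all 5 inequalities: the left sides telescope to 0, and the right sides sum to 4 + 1 + (-2) + (-3) + 1 = 1. So 0 ≥ 1, which is false.

Unsatisfiable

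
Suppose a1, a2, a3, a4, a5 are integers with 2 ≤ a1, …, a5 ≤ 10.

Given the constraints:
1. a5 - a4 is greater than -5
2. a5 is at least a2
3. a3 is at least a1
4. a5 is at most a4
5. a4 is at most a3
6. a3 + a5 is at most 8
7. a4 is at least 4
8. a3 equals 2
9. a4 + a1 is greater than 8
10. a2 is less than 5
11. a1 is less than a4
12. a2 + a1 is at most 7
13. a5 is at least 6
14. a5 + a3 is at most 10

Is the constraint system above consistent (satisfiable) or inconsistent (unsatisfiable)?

From constraints 5 and 7: a3 ≥ a4 ≥ 4. From constraint 13: a5 ≥ 6. Hence a3 + a5 ≥ 10. But constraint 6 requires a3 + a5 ≤ 8, and 8 < 10. Contradiction.

Unsatisfiable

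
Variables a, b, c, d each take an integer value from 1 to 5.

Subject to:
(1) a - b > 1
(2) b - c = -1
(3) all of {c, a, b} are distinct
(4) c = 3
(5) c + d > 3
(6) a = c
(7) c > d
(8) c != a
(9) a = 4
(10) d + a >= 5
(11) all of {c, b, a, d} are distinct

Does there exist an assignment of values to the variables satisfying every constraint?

Unsatisfiable

Constraint 9 fixes a = 4 and constraint 4 fixes c = 3, but constraint 6 requires a = c. Since 4 ≠ 3, contradiction.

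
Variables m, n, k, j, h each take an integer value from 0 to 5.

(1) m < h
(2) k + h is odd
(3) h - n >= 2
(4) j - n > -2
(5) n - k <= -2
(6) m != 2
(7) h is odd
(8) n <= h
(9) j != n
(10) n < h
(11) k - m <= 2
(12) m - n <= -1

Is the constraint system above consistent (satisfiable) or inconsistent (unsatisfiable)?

Constraints 5, 11, and 12 give k − n ≥ 2, n − m ≥ 1, m − k ≥ -2.
Adding all 3 inequalities: the left sides telescope to 0, and the right sides sum to 2 + 1 + (-2) = 1. So 0 ≥ 1, which is false.

Unsatisfiable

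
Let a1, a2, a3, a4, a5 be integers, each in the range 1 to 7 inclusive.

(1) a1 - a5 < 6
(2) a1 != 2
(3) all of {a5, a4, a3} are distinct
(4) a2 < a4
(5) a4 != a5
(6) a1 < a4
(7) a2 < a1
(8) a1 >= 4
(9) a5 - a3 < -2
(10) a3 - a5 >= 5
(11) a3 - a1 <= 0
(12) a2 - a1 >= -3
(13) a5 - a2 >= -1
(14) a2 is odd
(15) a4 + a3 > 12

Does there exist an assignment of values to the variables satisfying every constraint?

Unsatisfiable

Constraints 10, 11, 12, and 13 give a5 − a2 ≥ -1, a2 − a1 ≥ -3, a1 − a3 ≥ 0, a3 − a5 ≥ 5.
Adding all 4 inequalities: the left sides telescope to 0, and the right sides sum to (-1) + (-3) + 0 + 5 = 1. So 0 ≥ 1, which is false.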